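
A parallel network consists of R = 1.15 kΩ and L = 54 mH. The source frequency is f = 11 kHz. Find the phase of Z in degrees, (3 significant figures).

17.1°

ω = 2πf = 69120 rad/s
X_L = ωL = 3730 Ω
Parallel: admittances add. Y = 1/R + 1/(jωL)
Y = (0.000870 − j0.000268) S
|Y| = 0.000910 S → |Z| = 1/|Y| = 1100 Ω, ∠Z = −∠Y = 17.1°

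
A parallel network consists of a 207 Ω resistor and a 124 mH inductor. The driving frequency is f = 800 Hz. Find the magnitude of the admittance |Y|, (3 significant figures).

ω = 2πf = 5027 rad/s
X_L = ωL = 623 Ω
Parallel: admittances add. Y = 1/R + 1/(jωL)
Y = (0.00483 − j0.00160) S
|Y| = 0.00509 S → |Z| = 1/|Y| = 196 Ω, ∠Z = −∠Y = 18.4°

5.09 mS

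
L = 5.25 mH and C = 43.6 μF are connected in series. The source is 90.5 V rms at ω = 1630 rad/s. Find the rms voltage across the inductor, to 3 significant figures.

X_L = ωL = 8.56 Ω
X_C = 1/(ωC) = 14.1 Ω
Net reactance X = X_L − X_C = -5.51 Ω
Z = − j5.51 Ω
|Z| = √(0² + 5.51²) = 5.51 Ω
I = V/|Z| = 16.4 A
V_L = I·|Z_L| = 16.4 × 8.56 = 140 V

140 V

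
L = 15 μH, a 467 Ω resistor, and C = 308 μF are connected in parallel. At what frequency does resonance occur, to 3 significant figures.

2.34 kHz

ω₀ = 1/√(LC) = 1/√(1.5e-05 × 0.000308) = 14710 rad/s
f₀ = ω₀/(2π) = 2.34 kHz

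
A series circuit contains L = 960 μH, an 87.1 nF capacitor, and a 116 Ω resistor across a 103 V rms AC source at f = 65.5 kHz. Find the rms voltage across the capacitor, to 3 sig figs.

ω = 2πf = 411500 rad/s
X_L = ωL = 395 Ω
X_C = 1/(ωC) = 27.9 Ω
Net reactance X = X_L − X_C = 367 Ω
Z = 116 + j367 Ω
|Z| = √(116² + 367²) = 385 Ω
I = V/|Z| = 267 mA
V_C = I·|Z_C| = 0.267 × 27.9 = 7.46 V

7.46 V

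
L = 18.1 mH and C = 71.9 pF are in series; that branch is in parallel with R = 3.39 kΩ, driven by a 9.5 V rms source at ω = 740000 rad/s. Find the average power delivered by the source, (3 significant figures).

26.6 mW

X_L = ωL = 13400 Ω
X_C = 1/(ωC) = 18800 Ω
Branch 1: Z₁ = R = 3390 Ω
Branch 2 (series LC): Z₂ = j(X_L − X_C) = −j5400 Ω
Parallel: Z = Z₁Z₂/(Z₁+Z₂), |Z| = 2870 Ω, ∠Z = -32.1°
I = V/|Z| = 3.31 mA
P = VI cos φ = 9.5 × 0.00331 × cos(-32.1°) = 26.6 mW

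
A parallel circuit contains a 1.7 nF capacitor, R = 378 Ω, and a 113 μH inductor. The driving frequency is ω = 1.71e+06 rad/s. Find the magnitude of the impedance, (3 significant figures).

287 Ω

X_L = ωL = 193 Ω
X_C = 1/(ωC) = 344 Ω
Parallel: admittances add. Y = 1/R + 1/(jωL) + jωC
Y = (0.00265 − j0.00227) S
|Y| = 0.00348 S → |Z| = 1/|Y| = 287 Ω, ∠Z = −∠Y = 40.6°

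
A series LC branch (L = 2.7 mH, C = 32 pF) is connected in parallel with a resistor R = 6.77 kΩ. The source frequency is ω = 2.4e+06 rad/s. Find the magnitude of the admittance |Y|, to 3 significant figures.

X_L = ωL = 6480 Ω
X_C = 1/(ωC) = 13000 Ω
Branch 1: Z₁ = R = 6770 Ω
Branch 2 (series LC): Z₂ = j(X_L − X_C) = −j6540 Ω
Parallel: Z = Z₁Z₂/(Z₁+Z₂), |Z| = 4700 Ω, ∠Z = -46.0°
|Y| = 1/|Z| = 213 μS

213 μS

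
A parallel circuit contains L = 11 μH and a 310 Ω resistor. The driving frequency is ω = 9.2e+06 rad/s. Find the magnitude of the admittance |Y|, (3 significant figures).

X_L = ωL = 101 Ω
Parallel: admittances add. Y = 1/R + 1/(jωL)
Y = (0.00323 − j0.00988) S
|Y| = 0.0104 S → |Z| = 1/|Y| = 96.2 Ω, ∠Z = −∠Y = 71.9°

10.4 mS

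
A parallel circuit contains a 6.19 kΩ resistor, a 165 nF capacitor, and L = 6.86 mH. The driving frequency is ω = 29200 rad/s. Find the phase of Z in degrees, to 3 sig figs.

X_L = ωL = 200 Ω
X_C = 1/(ωC) = 208 Ω
Parallel: admittances add. Y = 1/R + 1/(jωL) + jωC
Y = (0.000162 − j0.000174) S
|Y| = 0.000238 S → |Z| = 1/|Y| = 4210 Ω, ∠Z = −∠Y = 47.2°

47.2°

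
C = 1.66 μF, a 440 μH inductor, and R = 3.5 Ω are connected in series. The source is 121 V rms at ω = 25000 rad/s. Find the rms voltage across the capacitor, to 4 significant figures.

X_L = ωL = 11.00 Ω
X_C = 1/(ωC) = 24.10 Ω
Net reactance X = X_L − X_C = -13.10 Ω
Z = 3.500 − j13.10 Ω
|Z| = √(3.500² + 13.10²) = 13.56 Ω
I = V/|Z| = 8.926 A
V_C = I·|Z_C| = 8.926 × 24.10 = 215.1 V

215.1 V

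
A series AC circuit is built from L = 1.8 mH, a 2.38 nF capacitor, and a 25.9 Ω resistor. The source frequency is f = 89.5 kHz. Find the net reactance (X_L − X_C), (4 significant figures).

ω = 2πf = 562300 rad/s
X_L = ωL = 1012 Ω
X_C = 1/(ωC) = 747.2 Ω
X = 1012 − 747.2 = 265.0 Ω

265.0 Ω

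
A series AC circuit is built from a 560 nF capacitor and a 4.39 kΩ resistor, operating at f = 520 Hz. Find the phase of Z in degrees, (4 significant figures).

ω = 2πf = 3267 rad/s
X_C = 1/(ωC) = 546.5 Ω
Z = 4390 − j546.5 Ω
|Z| = √(4390² + 546.5²) = 4424 Ω
∠Z = arctan(-546.5/4390) = -7.097°

-7.097°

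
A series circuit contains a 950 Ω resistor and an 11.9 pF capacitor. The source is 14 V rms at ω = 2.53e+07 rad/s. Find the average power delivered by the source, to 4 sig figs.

X_C = 1/(ωC) = 3321 Ω
Z = 950.0 − j3321 Ω
|Z| = √(950.0² + 3321²) = 3455 Ω
∠Z = arctan(-3321/950.0) = -74.04°
I = V/|Z| = 4.052 mA
P = VI cos φ = 14 × 0.004052 × cos(-74.04°) = 15.60 mW

15.60 mW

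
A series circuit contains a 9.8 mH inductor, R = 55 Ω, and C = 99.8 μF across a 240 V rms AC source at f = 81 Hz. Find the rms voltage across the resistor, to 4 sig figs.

231.9 V

ω = 2πf = 508.9 rad/s
X_L = ωL = 4.988 Ω
X_C = 1/(ωC) = 19.69 Ω
Net reactance X = X_L − X_C = -14.70 Ω
Z = 55.00 − j14.70 Ω
|Z| = √(55.00² + 14.70²) = 56.93 Ω
I = V/|Z| = 4.216 A
V_R = I·|Z_R| = 4.216 × 55.00 = 231.9 V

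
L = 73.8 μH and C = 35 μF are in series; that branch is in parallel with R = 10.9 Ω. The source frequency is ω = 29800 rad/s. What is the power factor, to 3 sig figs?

0.113

X_L = ωL = 2.20 Ω
X_C = 1/(ωC) = 0.959 Ω
Branch 1: Z₁ = R = 10.9 Ω
Branch 2 (series LC): Z₂ = j(X_L − X_C) = j1.24 Ω
Parallel: Z = Z₁Z₂/(Z₁+Z₂), |Z| = 1.23 Ω, ∠Z = 83.5°
cos φ = cos(83.5°) = 0.113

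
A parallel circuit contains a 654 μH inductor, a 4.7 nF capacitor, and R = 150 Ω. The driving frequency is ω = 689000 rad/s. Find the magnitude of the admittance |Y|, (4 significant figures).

6.744 mS

X_L = ωL = 450.6 Ω
X_C = 1/(ωC) = 308.8 Ω
Parallel: admittances add. Y = 1/R + 1/(jωL) + jωC
Y = (0.006667 + j0.001019) S
|Y| = 0.006744 S → |Z| = 1/|Y| = 148.3 Ω, ∠Z = −∠Y = -8.691°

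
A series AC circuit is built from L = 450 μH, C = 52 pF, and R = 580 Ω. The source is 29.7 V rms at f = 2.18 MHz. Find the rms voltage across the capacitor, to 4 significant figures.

8.696 V

ω = 2πf = 1.37e+07 rad/s
X_L = ωL = 6164 Ω
X_C = 1/(ωC) = 1404 Ω
Net reactance X = X_L − X_C = 4760 Ω
Z = 580.0 + j4760 Ω
|Z| = √(580.0² + 4760²) = 4795 Ω
I = V/|Z| = 6.194 mA
V_C = I·|Z_C| = 0.006194 × 1404 = 8.696 V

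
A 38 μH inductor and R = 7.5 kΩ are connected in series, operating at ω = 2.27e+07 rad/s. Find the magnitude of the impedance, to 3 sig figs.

7550 Ω

X_L = ωL = 863 Ω
Z = 7500 + j863 Ω
|Z| = √(7500² + 863²) = 7550 Ω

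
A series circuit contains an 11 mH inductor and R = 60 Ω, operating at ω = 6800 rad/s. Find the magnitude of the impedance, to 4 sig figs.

X_L = ωL = 74.80 Ω
Z = 60.00 + j74.80 Ω
|Z| = √(60.00² + 74.80²) = 95.89 Ω

95.89 Ω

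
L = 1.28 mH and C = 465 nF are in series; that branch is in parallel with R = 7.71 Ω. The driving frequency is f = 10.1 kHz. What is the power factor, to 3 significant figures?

0.987

ω = 2πf = 63460 rad/s
X_L = ωL = 81.2 Ω
X_C = 1/(ωC) = 33.9 Ω
Branch 1: Z₁ = R = 7.71 Ω
Branch 2 (series LC): Z₂ = j(X_L − X_C) = j47.3 Ω
Parallel: Z = Z₁Z₂/(Z₁+Z₂), |Z| = 7.61 Ω, ∠Z = 9.25°
cos φ = cos(9.25°) = 0.987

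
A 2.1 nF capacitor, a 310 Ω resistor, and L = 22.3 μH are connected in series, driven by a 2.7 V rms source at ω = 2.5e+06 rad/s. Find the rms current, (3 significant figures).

X_L = ωL = 55.8 Ω
X_C = 1/(ωC) = 190 Ω
Net reactance X = X_L − X_C = -135 Ω
Z = 310 − j135 Ω
|Z| = √(310² + 135²) = 338 Ω
I = V/|Z| = 2.7/338 = 7.99 mA

7.99 mA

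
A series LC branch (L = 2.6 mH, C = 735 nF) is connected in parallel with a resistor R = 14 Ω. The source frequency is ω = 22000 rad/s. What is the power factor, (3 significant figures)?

0.315

X_L = ωL = 57.2 Ω
X_C = 1/(ωC) = 61.8 Ω
Branch 1: Z₁ = R = 14.0 Ω
Branch 2 (series LC): Z₂ = j(X_L − X_C) = −j4.64 Ω
Parallel: Z = Z₁Z₂/(Z₁+Z₂), |Z| = 4.41 Ω, ∠Z = -71.7°
cos φ = cos(-71.7°) = 0.315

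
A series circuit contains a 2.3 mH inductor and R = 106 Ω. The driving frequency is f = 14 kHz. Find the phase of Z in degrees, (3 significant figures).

ω = 2πf = 87960 rad/s
X_L = ωL = 202 Ω
Z = 106 + j202 Ω
|Z| = √(106² + 202²) = 228 Ω
∠Z = arctan(202/106) = 62.3°

62.3°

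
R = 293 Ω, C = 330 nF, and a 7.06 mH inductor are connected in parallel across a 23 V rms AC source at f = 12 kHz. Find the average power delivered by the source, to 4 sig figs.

1.805 W

ω = 2πf = 75400 rad/s
X_L = ωL = 532.3 Ω
X_C = 1/(ωC) = 40.19 Ω
Parallel: admittances add. Y = 1/R + 1/(jωL) + jωC
Y = (0.003413 + j0.02300) S
|Y| = 0.02325 S → |Z| = 1/|Y| = 43.00 Ω, ∠Z = −∠Y = -81.56°
I = V/|Z| = 534.9 mA
P = VI cos φ = 23 × 0.5349 × cos(-81.56°) = 1.805 W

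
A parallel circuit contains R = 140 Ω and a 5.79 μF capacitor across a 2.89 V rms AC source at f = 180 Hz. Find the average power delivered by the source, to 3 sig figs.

ω = 2πf = 1131 rad/s
X_C = 1/(ωC) = 153 Ω
Parallel: admittances add. Y = 1/R + jωC
Y = (0.00714 + j0.00655) S
|Y| = 0.00969 S → |Z| = 1/|Y| = 103 Ω, ∠Z = −∠Y = -42.5°
I = V/|Z| = 28.0 mA
P = VI cos φ = 2.89 × 0.0280 × cos(-42.5°) = 59.7 mW

59.7 mW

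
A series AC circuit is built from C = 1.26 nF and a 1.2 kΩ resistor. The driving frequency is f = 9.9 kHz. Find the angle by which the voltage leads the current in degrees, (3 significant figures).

ω = 2πf = 62200 rad/s
X_C = 1/(ωC) = 12800 Ω
Z = 1200 − j12800 Ω
|Z| = √(1200² + 12800²) = 12800 Ω
∠Z = arctan(-12800/1200) = -84.6°

-84.6°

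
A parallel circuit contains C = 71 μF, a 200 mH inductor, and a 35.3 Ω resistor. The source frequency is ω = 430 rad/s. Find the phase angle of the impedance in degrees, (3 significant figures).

X_L = ωL = 86.0 Ω
X_C = 1/(ωC) = 32.8 Ω
Parallel: admittances add. Y = 1/R + 1/(jωL) + jωC
Y = (0.0283 + j0.0189) S
|Y| = 0.0341 S → |Z| = 1/|Y| = 29.4 Ω, ∠Z = −∠Y = -33.7°

-33.7°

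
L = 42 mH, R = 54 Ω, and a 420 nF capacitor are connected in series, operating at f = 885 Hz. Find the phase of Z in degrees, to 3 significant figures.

-74.5°

ω = 2πf = 5561 rad/s
X_L = ωL = 234 Ω
X_C = 1/(ωC) = 428 Ω
Net reactance X = X_L − X_C = -195 Ω
Z = 54.0 − j195 Ω
|Z| = √(54.0² + 195²) = 202 Ω
∠Z = arctan(-195/54.0) = -74.5°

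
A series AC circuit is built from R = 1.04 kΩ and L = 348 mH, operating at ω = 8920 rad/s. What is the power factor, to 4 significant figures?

X_L = ωL = 3104 Ω
Z = 1040 + j3104 Ω
|Z| = √(1040² + 3104²) = 3274 Ω
∠Z = arctan(3104/1040) = 71.48°
cos φ = cos(71.48°) = 0.3177

0.3177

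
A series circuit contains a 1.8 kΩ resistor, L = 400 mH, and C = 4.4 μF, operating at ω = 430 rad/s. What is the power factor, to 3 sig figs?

0.981

X_L = ωL = 172 Ω
X_C = 1/(ωC) = 529 Ω
Net reactance X = X_L − X_C = -357 Ω
Z = 1800 − j357 Ω
|Z| = √(1800² + 357²) = 1830 Ω
∠Z = arctan(-357/1800) = -11.2°
cos φ = cos(-11.2°) = 0.981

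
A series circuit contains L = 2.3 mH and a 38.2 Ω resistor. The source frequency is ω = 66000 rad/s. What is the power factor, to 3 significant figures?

0.244

X_L = ωL = 152 Ω
Z = 38.2 + j152 Ω
|Z| = √(38.2² + 152²) = 157 Ω
∠Z = arctan(152/38.2) = 75.9°
cos φ = cos(75.9°) = 0.244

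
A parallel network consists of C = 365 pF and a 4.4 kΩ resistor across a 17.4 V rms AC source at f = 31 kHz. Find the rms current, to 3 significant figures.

ω = 2πf = 194800 rad/s
X_C = 1/(ωC) = 14100 Ω
Parallel: admittances add. Y = 1/R + jωC
Y = (0.000227 + j7.11e-05) S
|Y| = 0.000238 S → |Z| = 1/|Y| = 4200 Ω, ∠Z = −∠Y = -17.4°
I = V/|Z| = 17.4/4200 = 4.14 mA

4.14 mA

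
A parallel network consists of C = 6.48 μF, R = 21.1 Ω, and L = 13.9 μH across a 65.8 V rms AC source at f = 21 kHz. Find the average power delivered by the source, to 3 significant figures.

205 W

ω = 2πf = 131900 rad/s
X_L = ωL = 1.83 Ω
X_C = 1/(ωC) = 1.17 Ω
Parallel: admittances add. Y = 1/R + 1/(jωL) + jωC
Y = (0.0474 + j0.310) S
|Y| = 0.313 S → |Z| = 1/|Y| = 3.19 Ω, ∠Z = −∠Y = -81.3°
I = V/|Z| = 20.6 A
P = VI cos φ = 65.8 × 20.6 × cos(-81.3°) = 205 W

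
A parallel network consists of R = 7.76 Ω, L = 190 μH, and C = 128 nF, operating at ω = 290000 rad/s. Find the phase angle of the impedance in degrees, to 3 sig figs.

X_L = ωL = 55.1 Ω
X_C = 1/(ωC) = 26.9 Ω
Parallel: admittances add. Y = 1/R + 1/(jωL) + jωC
Y = (0.129 + j0.0190) S
|Y| = 0.130 S → |Z| = 1/|Y| = 7.68 Ω, ∠Z = −∠Y = -8.37°

-8.37°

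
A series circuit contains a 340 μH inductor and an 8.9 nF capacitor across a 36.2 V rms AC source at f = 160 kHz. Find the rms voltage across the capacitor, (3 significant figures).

ω = 2πf = 1.005e+06 rad/s
X_L = ωL = 342 Ω
X_C = 1/(ωC) = 112 Ω
Net reactance X = X_L − X_C = 230 Ω
Z = j230 Ω
|Z| = √(0² + 230²) = 230 Ω
I = V/|Z| = 157 mA
V_C = I·|Z_C| = 0.157 × 112 = 17.6 V

17.6 V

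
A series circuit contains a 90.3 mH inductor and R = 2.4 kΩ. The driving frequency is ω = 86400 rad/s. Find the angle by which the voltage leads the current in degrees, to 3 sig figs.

72.9°

X_L = ωL = 7800 Ω
Z = 2400 + j7800 Ω
|Z| = √(2400² + 7800²) = 8160 Ω
∠Z = arctan(7800/2400) = 72.9°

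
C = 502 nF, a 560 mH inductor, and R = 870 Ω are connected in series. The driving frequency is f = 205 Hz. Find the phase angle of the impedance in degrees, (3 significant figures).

ω = 2πf = 1288 rad/s
X_L = ωL = 721 Ω
X_C = 1/(ωC) = 1550 Ω
Net reactance X = X_L − X_C = -825 Ω
Z = 870 − j825 Ω
|Z| = √(870² + 825²) = 1200 Ω
∠Z = arctan(-825/870) = -43.5°

-43.5°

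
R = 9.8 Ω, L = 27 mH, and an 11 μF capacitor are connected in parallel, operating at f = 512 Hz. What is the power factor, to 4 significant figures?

0.9737

ω = 2πf = 3217 rad/s
X_L = ωL = 86.86 Ω
X_C = 1/(ωC) = 28.26 Ω
Parallel: admittances add. Y = 1/R + 1/(jωL) + jωC
Y = (0.1020 + j0.02387) S
|Y| = 0.1048 S → |Z| = 1/|Y| = 9.542 Ω, ∠Z = −∠Y = -13.17°
cos φ = cos(-13.17°) = 0.9737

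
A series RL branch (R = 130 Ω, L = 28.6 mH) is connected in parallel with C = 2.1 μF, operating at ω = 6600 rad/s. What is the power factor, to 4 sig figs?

X_L = ωL = 188.8 Ω
X_C = 1/(ωC) = 72.15 Ω
Branch 1 (R+jX_L): Z₁ = 130.0 + j188.8 Ω, |Z₁| = 229.2 Ω
Branch 2 (−jX_C): Z₂ = −j72.15 Ω
Parallel: Z = Z₁Z₂/(Z₁+Z₂), |Z| = 94.69 Ω, ∠Z = -76.45°
cos φ = cos(-76.45°) = 0.2343

0.2343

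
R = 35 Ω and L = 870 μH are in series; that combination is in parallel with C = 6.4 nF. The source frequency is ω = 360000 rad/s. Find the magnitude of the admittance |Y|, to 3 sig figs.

920 μS

X_L = ωL = 313 Ω
X_C = 1/(ωC) = 434 Ω
Branch 1 (R+jX_L): Z₁ = 35.0 + j313 Ω, |Z₁| = 315 Ω
Branch 2 (−jX_C): Z₂ = −j434 Ω
Parallel: Z = Z₁Z₂/(Z₁+Z₂), |Z| = 1090 Ω, ∠Z = 67.5°
|Y| = 1/|Z| = 920 μS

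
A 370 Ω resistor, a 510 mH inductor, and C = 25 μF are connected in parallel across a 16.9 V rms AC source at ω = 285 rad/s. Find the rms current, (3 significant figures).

X_L = ωL = 145 Ω
X_C = 1/(ωC) = 140 Ω
Parallel: admittances add. Y = 1/R + 1/(jωL) + jωC
Y = (0.00270 + j0.000245) S
|Y| = 0.00271 S → |Z| = 1/|Y| = 368 Ω, ∠Z = −∠Y = -5.18°
I = V/|Z| = 16.9/368 = 45.9 mA

45.9 mA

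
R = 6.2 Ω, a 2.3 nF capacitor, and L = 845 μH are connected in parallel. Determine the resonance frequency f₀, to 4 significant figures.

114.2 kHz

ω₀ = 1/√(LC) = 1/√(0.000845 × 2.3e-09) = 717300 rad/s
f₀ = ω₀/(2π) = 114.2 kHz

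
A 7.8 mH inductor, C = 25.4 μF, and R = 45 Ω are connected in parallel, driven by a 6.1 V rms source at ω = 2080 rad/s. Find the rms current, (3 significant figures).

146 mA

X_L = ωL = 16.2 Ω
X_C = 1/(ωC) = 18.9 Ω
Parallel: admittances add. Y = 1/R + 1/(jωL) + jωC
Y = (0.0222 − j0.00881) S
|Y| = 0.0239 S → |Z| = 1/|Y| = 41.8 Ω, ∠Z = −∠Y = 21.6°
I = V/|Z| = 6.1/41.8 = 146 mA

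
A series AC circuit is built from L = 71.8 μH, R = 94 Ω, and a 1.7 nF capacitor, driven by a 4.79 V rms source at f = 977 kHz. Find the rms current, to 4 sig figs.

13.40 mA

ω = 2πf = 6.139e+06 rad/s
X_L = ωL = 440.8 Ω
X_C = 1/(ωC) = 95.82 Ω
Net reactance X = X_L − X_C = 344.9 Ω
Z = 94.00 + j344.9 Ω
|Z| = √(94.00² + 344.9²) = 357.5 Ω
I = V/|Z| = 4.79/357.5 = 13.40 mA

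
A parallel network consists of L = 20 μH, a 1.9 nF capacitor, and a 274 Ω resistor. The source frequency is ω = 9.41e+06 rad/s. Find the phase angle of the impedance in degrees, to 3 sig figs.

-73.8°

X_L = ωL = 188 Ω
X_C = 1/(ωC) = 55.9 Ω
Parallel: admittances add. Y = 1/R + 1/(jωL) + jωC
Y = (0.00365 + j0.0126) S
|Y| = 0.0131 S → |Z| = 1/|Y| = 76.4 Ω, ∠Z = −∠Y = -73.8°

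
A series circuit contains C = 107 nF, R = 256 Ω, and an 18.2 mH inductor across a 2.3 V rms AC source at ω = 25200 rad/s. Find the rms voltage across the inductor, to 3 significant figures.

3.90 V

X_L = ωL = 459 Ω
X_C = 1/(ωC) = 371 Ω
Net reactance X = X_L − X_C = 87.8 Ω
Z = 256 + j87.8 Ω
|Z| = √(256² + 87.8²) = 271 Ω
I = V/|Z| = 8.50 mA
V_L = I·|Z_L| = 0.00850 × 459 = 3.90 V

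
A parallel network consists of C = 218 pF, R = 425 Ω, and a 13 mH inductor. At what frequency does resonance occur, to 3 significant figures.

ω₀ = 1/√(LC) = 1/√(0.013 × 2.18e-10) = 594000 rad/s
f₀ = ω₀/(2π) = 94.5 kHz

94.5 kHz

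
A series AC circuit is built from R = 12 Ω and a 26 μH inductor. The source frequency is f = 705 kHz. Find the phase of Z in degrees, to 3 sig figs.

84.1°

ω = 2πf = 4.43e+06 rad/s
X_L = ωL = 115 Ω
Z = 12.0 + j115 Ω
|Z| = √(12.0² + 115²) = 116 Ω
∠Z = arctan(115/12.0) = 84.1°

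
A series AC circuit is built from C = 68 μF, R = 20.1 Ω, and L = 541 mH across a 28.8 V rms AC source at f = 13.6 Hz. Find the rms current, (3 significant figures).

ω = 2πf = 85.45 rad/s
X_L = ωL = 46.2 Ω
X_C = 1/(ωC) = 172 Ω
Net reactance X = X_L − X_C = -126 Ω
Z = 20.1 − j126 Ω
|Z| = √(20.1² + 126²) = 127 Ω
I = V/|Z| = 28.8/127 = 226 mA

226 mA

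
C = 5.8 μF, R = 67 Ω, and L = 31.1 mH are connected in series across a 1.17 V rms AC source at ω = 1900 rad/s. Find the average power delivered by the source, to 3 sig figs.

X_L = ωL = 59.1 Ω
X_C = 1/(ωC) = 90.7 Ω
Net reactance X = X_L − X_C = -31.7 Ω
Z = 67.0 − j31.7 Ω
|Z| = √(67.0² + 31.7²) = 74.1 Ω
∠Z = arctan(-31.7/67.0) = -25.3°
I = V/|Z| = 15.8 mA
P = VI cos φ = 1.17 × 0.0158 × cos(-25.3°) = 16.7 mW

16.7 mW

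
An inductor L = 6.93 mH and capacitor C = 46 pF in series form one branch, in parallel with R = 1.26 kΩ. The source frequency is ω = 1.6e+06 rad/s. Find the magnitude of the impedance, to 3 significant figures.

X_L = ωL = 11100 Ω
X_C = 1/(ωC) = 13600 Ω
Branch 1: Z₁ = R = 1260 Ω
Branch 2 (series LC): Z₂ = j(X_L − X_C) = −j2500 Ω
Parallel: Z = Z₁Z₂/(Z₁+Z₂), |Z| = 1130 Ω, ∠Z = -26.8°

1130 Ω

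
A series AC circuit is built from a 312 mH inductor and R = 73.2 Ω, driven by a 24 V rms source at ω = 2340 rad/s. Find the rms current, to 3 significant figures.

32.7 mA

X_L = ωL = 730 Ω
Z = 73.2 + j730 Ω
|Z| = √(73.2² + 730²) = 734 Ω
I = V/|Z| = 24/734 = 32.7 mA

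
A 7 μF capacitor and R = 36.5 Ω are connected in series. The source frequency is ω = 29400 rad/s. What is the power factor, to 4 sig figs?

0.9913

X_C = 1/(ωC) = 4.859 Ω
Z = 36.50 − j4.859 Ω
|Z| = √(36.50² + 4.859²) = 36.82 Ω
∠Z = arctan(-4.859/36.50) = -7.583°
cos φ = cos(-7.583°) = 0.9913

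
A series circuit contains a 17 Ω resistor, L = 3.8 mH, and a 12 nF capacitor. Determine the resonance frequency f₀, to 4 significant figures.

23.57 kHz

ω₀ = 1/√(LC) = 1/√(0.0038 × 1.2e-08) = 148100 rad/s
f₀ = ω₀/(2π) = 23.57 kHz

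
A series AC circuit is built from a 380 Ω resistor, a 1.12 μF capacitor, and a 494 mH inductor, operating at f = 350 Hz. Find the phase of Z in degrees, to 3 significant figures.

ω = 2πf = 2199 rad/s
X_L = ωL = 1090 Ω
X_C = 1/(ωC) = 406 Ω
Net reactance X = X_L − X_C = 680 Ω
Z = 380 + j680 Ω
|Z| = √(380² + 680²) = 779 Ω
∠Z = arctan(680/380) = 60.8°

60.8°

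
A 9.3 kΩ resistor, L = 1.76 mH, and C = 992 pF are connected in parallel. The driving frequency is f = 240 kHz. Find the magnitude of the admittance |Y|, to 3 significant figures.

ω = 2πf = 1.508e+06 rad/s
X_L = ωL = 2650 Ω
X_C = 1/(ωC) = 668 Ω
Parallel: admittances add. Y = 1/R + 1/(jωL) + jωC
Y = (0.000108 + j0.00112) S
|Y| = 0.00112 S → |Z| = 1/|Y| = 889 Ω, ∠Z = −∠Y = -84.5°

1.12 mS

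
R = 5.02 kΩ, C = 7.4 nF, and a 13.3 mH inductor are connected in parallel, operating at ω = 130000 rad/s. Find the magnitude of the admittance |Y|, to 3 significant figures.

X_L = ωL = 1730 Ω
X_C = 1/(ωC) = 1040 Ω
Parallel: admittances add. Y = 1/R + 1/(jωL) + jωC
Y = (0.000199 + j0.000384) S
|Y| = 0.000432 S → |Z| = 1/|Y| = 2310 Ω, ∠Z = −∠Y = -62.6°

432 μS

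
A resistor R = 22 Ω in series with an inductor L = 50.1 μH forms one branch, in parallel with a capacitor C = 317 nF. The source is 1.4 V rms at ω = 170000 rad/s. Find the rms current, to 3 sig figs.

X_L = ωL = 8.52 Ω
X_C = 1/(ωC) = 18.6 Ω
Branch 1 (R+jX_L): Z₁ = 22.0 + j8.52 Ω, |Z₁| = 23.6 Ω
Branch 2 (−jX_C): Z₂ = −j18.6 Ω
Parallel: Z = Z₁Z₂/(Z₁+Z₂), |Z| = 18.1 Ω, ∠Z = -44.3°
I = V/|Z| = 1.4/18.1 = 77.3 mA

77.3 mA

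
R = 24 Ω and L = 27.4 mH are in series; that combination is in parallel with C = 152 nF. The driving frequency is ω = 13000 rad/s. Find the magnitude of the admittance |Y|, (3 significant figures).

840 μS

X_L = ωL = 356 Ω
X_C = 1/(ωC) = 506 Ω
Branch 1 (R+jX_L): Z₁ = 24.0 + j356 Ω, |Z₁| = 357 Ω
Branch 2 (−jX_C): Z₂ = −j506 Ω
Parallel: Z = Z₁Z₂/(Z₁+Z₂), |Z| = 1190 Ω, ∠Z = 77.0°
|Y| = 1/|Z| = 840 μS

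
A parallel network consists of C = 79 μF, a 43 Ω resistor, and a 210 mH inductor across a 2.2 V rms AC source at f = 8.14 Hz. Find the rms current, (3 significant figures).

ω = 2πf = 51.15 rad/s
X_L = ωL = 10.7 Ω
X_C = 1/(ωC) = 247 Ω
Parallel: admittances add. Y = 1/R + 1/(jωL) + jωC
Y = (0.0233 − j0.0891) S
|Y| = 0.0921 S → |Z| = 1/|Y| = 10.9 Ω, ∠Z = −∠Y = 75.4°
I = V/|Z| = 2.2/10.9 = 203 mA

203 mA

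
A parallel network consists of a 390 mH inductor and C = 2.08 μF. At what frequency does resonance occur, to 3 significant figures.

ω₀ = 1/√(LC) = 1/√(0.39 × 2.08e-06) = 1110 rad/s
f₀ = ω₀/(2π) = 177 Hz

177 Hz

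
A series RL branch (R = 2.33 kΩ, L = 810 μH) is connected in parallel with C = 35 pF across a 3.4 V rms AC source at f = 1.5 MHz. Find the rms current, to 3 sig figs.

725 μA

ω = 2πf = 9.425e+06 rad/s
X_L = ωL = 7630 Ω
X_C = 1/(ωC) = 3030 Ω
Branch 1 (R+jX_L): Z₁ = 2330 + j7630 Ω, |Z₁| = 7980 Ω
Branch 2 (−jX_C): Z₂ = −j3030 Ω
Parallel: Z = Z₁Z₂/(Z₁+Z₂), |Z| = 4690 Ω, ∠Z = -80.1°
I = V/|Z| = 3.4/4690 = 725 μA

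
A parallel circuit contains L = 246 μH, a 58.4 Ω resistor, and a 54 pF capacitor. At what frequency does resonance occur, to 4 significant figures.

1.381 MHz

ω₀ = 1/√(LC) = 1/√(0.000246 × 5.4e-11) = 8.676e+06 rad/s
f₀ = ω₀/(2π) = 1.381 MHz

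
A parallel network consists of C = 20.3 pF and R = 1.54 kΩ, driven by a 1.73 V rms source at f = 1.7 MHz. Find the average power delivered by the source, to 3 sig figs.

ω = 2πf = 1.068e+07 rad/s
X_C = 1/(ωC) = 4610 Ω
Parallel: admittances add. Y = 1/R + jωC
Y = (0.000649 + j0.000217) S
|Y| = 0.000685 S → |Z| = 1/|Y| = 1460 Ω, ∠Z = −∠Y = -18.5°
I = V/|Z| = 1.18 mA
P = VI cos φ = 1.73 × 0.00118 × cos(-18.5°) = 1.94 mW

1.94 mW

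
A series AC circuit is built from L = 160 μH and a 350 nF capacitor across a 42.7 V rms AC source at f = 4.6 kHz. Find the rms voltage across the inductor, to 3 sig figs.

ω = 2πf = 28900 rad/s
X_L = ωL = 4.62 Ω
X_C = 1/(ωC) = 98.9 Ω
Net reactance X = X_L − X_C = -94.2 Ω
Z = − j94.2 Ω
|Z| = √(0² + 94.2²) = 94.2 Ω
I = V/|Z| = 453 mA
V_L = I·|Z_L| = 0.453 × 4.62 = 2.10 V

2.10 V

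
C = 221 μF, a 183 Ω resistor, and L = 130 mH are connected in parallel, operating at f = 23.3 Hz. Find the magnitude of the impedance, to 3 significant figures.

47.8 Ω

ω = 2πf = 146.4 rad/s
X_L = ωL = 19.0 Ω
X_C = 1/(ωC) = 30.9 Ω
Parallel: admittances add. Y = 1/R + 1/(jωL) + jωC
Y = (0.00546 − j0.0202) S
|Y| = 0.0209 S → |Z| = 1/|Y| = 47.8 Ω, ∠Z = −∠Y = 74.9°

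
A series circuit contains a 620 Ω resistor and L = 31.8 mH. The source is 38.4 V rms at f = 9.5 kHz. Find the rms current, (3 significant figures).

ω = 2πf = 59690 rad/s
X_L = ωL = 1900 Ω
Z = 620 + j1900 Ω
|Z| = √(620² + 1900²) = 2000 Ω
I = V/|Z| = 38.4/2000 = 19.2 mA

19.2 mA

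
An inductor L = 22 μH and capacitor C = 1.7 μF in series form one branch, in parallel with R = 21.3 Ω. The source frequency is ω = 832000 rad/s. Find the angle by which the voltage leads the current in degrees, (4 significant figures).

50.44°

X_L = ωL = 18.30 Ω
X_C = 1/(ωC) = 0.7070 Ω
Branch 1: Z₁ = R = 21.30 Ω
Branch 2 (series LC): Z₂ = j(X_L − X_C) = j17.60 Ω
Parallel: Z = Z₁Z₂/(Z₁+Z₂), |Z| = 13.57 Ω, ∠Z = 50.44°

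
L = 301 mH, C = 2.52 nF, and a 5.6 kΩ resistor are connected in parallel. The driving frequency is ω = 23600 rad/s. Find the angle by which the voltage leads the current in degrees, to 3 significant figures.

X_L = ωL = 7100 Ω
X_C = 1/(ωC) = 16800 Ω
Parallel: admittances add. Y = 1/R + 1/(jωL) + jωC
Y = (0.000179 − j8.13e-05) S
|Y| = 0.000196 S → |Z| = 1/|Y| = 5100 Ω, ∠Z = −∠Y = 24.5°

24.5°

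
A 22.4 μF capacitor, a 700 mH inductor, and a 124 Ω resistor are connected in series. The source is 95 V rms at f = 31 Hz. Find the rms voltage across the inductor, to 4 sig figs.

83.61 V

ω = 2πf = 194.8 rad/s
X_L = ωL = 136.3 Ω
X_C = 1/(ωC) = 229.2 Ω
Net reactance X = X_L − X_C = -92.85 Ω
Z = 124.0 − j92.85 Ω
|Z| = √(124.0² + 92.85²) = 154.9 Ω
I = V/|Z| = 613.3 mA
V_L = I·|Z_L| = 0.6133 × 136.3 = 83.61 V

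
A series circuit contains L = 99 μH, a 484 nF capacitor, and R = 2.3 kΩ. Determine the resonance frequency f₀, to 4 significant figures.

ω₀ = 1/√(LC) = 1/√(9.9e-05 × 4.84e-07) = 144500 rad/s
f₀ = ω₀/(2π) = 22.99 kHz

22.99 kHz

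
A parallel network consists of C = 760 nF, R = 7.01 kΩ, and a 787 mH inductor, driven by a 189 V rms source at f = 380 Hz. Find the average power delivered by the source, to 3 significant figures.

5.10 W

ω = 2πf = 2388 rad/s
X_L = ωL = 1880 Ω
X_C = 1/(ωC) = 551 Ω
Parallel: admittances add. Y = 1/R + 1/(jωL) + jωC
Y = (0.000143 + j0.00128) S
|Y| = 0.00129 S → |Z| = 1/|Y| = 775 Ω, ∠Z = −∠Y = -83.7°
I = V/|Z| = 244 mA
P = VI cos φ = 189 × 0.244 × cos(-83.7°) = 5.10 W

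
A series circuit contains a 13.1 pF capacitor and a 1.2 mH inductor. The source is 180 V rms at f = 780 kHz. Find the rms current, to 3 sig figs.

18.6 mA

ω = 2πf = 4.901e+06 rad/s
X_L = ωL = 5880 Ω
X_C = 1/(ωC) = 15600 Ω
Net reactance X = X_L − X_C = -9690 Ω
Z = − j9690 Ω
|Z| = √(0² + 9690²) = 9690 Ω
I = V/|Z| = 180/9690 = 18.6 mA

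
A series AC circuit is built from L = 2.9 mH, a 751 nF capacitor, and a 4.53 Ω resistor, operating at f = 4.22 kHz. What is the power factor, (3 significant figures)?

0.167

ω = 2πf = 26520 rad/s
X_L = ωL = 76.9 Ω
X_C = 1/(ωC) = 50.2 Ω
Net reactance X = X_L − X_C = 26.7 Ω
Z = 4.53 + j26.7 Ω
|Z| = √(4.53² + 26.7²) = 27.1 Ω
∠Z = arctan(26.7/4.53) = 80.4°
cos φ = cos(80.4°) = 0.167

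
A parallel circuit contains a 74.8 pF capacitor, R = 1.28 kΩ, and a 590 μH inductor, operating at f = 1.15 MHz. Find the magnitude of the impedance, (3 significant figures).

ω = 2πf = 7.226e+06 rad/s
X_L = ωL = 4260 Ω
X_C = 1/(ωC) = 1850 Ω
Parallel: admittances add. Y = 1/R + 1/(jωL) + jωC
Y = (0.000781 + j0.000306) S
|Y| = 0.000839 S → |Z| = 1/|Y| = 1190 Ω, ∠Z = −∠Y = -21.4°

1190 Ω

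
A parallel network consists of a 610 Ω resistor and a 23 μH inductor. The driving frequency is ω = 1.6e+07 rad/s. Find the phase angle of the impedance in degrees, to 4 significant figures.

X_L = ωL = 368.0 Ω
Parallel: admittances add. Y = 1/R + 1/(jωL)
Y = (0.001639 − j0.002717) S
|Y| = 0.003174 S → |Z| = 1/|Y| = 315.1 Ω, ∠Z = −∠Y = 58.90°

58.90°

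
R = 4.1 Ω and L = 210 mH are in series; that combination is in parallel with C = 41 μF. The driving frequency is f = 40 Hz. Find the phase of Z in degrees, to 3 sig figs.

ω = 2πf = 251.3 rad/s
X_L = ωL = 52.8 Ω
X_C = 1/(ωC) = 97.0 Ω
Branch 1 (R+jX_L): Z₁ = 4.10 + j52.8 Ω, |Z₁| = 52.9 Ω
Branch 2 (−jX_C): Z₂ = −j97.0 Ω
Parallel: Z = Z₁Z₂/(Z₁+Z₂), |Z| = 116 Ω, ∠Z = 80.3°

80.3°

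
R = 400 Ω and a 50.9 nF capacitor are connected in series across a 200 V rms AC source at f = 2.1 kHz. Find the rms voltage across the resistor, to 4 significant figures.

51.89 V

ω = 2πf = 13190 rad/s
X_C = 1/(ωC) = 1489 Ω
Z = 400.0 − j1489 Ω
|Z| = √(400.0² + 1489²) = 1542 Ω
I = V/|Z| = 129.7 mA
V_R = I·|Z_R| = 0.1297 × 400.0 = 51.89 V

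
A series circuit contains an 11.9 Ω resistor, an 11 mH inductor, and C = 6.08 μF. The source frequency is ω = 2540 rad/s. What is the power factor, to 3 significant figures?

X_L = ωL = 27.9 Ω
X_C = 1/(ωC) = 64.8 Ω
Net reactance X = X_L − X_C = -36.8 Ω
Z = 11.9 − j36.8 Ω
|Z| = √(11.9² + 36.8²) = 38.7 Ω
∠Z = arctan(-36.8/11.9) = -72.1°
cos φ = cos(-72.1°) = 0.308

0.308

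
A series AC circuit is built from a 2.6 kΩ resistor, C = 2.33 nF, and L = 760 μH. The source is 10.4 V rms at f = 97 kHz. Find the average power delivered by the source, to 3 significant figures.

41.2 mW

ω = 2πf = 609500 rad/s
X_L = ωL = 463 Ω
X_C = 1/(ωC) = 704 Ω
Net reactance X = X_L − X_C = -241 Ω
Z = 2600 − j241 Ω
|Z| = √(2600² + 241²) = 2610 Ω
∠Z = arctan(-241/2600) = -5.30°
I = V/|Z| = 3.98 mA
P = VI cos φ = 10.4 × 0.00398 × cos(-5.30°) = 41.2 mW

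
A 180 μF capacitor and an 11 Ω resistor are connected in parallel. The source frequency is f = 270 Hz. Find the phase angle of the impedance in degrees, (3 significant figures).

-73.4°

ω = 2πf = 1696 rad/s
X_C = 1/(ωC) = 3.27 Ω
Parallel: admittances add. Y = 1/R + jωC
Y = (0.0909 + j0.305) S
|Y| = 0.319 S → |Z| = 1/|Y| = 3.14 Ω, ∠Z = −∠Y = -73.4°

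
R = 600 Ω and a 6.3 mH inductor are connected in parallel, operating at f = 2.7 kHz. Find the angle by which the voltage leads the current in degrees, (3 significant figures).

79.9°

ω = 2πf = 16960 rad/s
X_L = ωL = 107 Ω
Parallel: admittances add. Y = 1/R + 1/(jωL)
Y = (0.00167 − j0.00936) S
|Y| = 0.00950 S → |Z| = 1/|Y| = 105 Ω, ∠Z = −∠Y = 79.9°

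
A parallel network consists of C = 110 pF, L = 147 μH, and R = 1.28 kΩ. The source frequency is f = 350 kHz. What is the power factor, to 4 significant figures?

0.2642

ω = 2πf = 2.199e+06 rad/s
X_L = ωL = 323.3 Ω
X_C = 1/(ωC) = 4134 Ω
Parallel: admittances add. Y = 1/R + 1/(jωL) + jωC
Y = (0.0007813 − j0.002851) S
|Y| = 0.002957 S → |Z| = 1/|Y| = 338.2 Ω, ∠Z = −∠Y = 74.68°
cos φ = cos(74.68°) = 0.2642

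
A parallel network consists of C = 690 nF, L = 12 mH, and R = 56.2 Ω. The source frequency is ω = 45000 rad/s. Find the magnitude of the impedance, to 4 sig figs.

X_L = ωL = 540.0 Ω
X_C = 1/(ωC) = 32.21 Ω
Parallel: admittances add. Y = 1/R + 1/(jωL) + jωC
Y = (0.01779 + j0.02920) S
|Y| = 0.03419 S → |Z| = 1/|Y| = 29.25 Ω, ∠Z = −∠Y = -58.64°

29.25 Ω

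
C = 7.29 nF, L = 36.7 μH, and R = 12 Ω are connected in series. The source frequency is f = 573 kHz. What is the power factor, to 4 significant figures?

0.1266

ω = 2πf = 3.6e+06 rad/s
X_L = ωL = 132.1 Ω
X_C = 1/(ωC) = 38.10 Ω
Net reactance X = X_L − X_C = 94.03 Ω
Z = 12.00 + j94.03 Ω
|Z| = √(12.00² + 94.03²) = 94.79 Ω
∠Z = arctan(94.03/12.00) = 82.73°
cos φ = cos(82.73°) = 0.1266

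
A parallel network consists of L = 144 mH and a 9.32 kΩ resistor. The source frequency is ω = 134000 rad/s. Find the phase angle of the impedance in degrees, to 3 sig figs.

X_L = ωL = 19300 Ω
Parallel: admittances add. Y = 1/R + 1/(jωL)
Y = (0.000107 − j5.18e-05) S
|Y| = 0.000119 S → |Z| = 1/|Y| = 8390 Ω, ∠Z = −∠Y = 25.8°

25.8°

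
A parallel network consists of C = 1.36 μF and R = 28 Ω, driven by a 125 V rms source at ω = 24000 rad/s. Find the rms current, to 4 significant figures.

X_C = 1/(ωC) = 30.64 Ω
Parallel: admittances add. Y = 1/R + jωC
Y = (0.03571 + j0.03264) S
|Y| = 0.04838 S → |Z| = 1/|Y| = 20.67 Ω, ∠Z = −∠Y = -42.42°
I = V/|Z| = 125/20.67 = 6.048 A

6.048 A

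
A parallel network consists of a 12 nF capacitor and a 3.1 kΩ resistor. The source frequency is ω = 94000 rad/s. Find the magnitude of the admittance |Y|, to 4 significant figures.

X_C = 1/(ωC) = 886.5 Ω
Parallel: admittances add. Y = 1/R + jωC
Y = (0.0003226 + j0.001128) S
|Y| = 0.001173 S → |Z| = 1/|Y| = 852.4 Ω, ∠Z = −∠Y = -74.04°

1.173 mS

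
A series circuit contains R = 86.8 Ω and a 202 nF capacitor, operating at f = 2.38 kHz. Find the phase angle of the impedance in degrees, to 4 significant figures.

-75.31°

ω = 2πf = 14950 rad/s
X_C = 1/(ωC) = 331.0 Ω
Z = 86.80 − j331.0 Ω
|Z| = √(86.80² + 331.0²) = 342.2 Ω
∠Z = arctan(-331.0/86.80) = -75.31°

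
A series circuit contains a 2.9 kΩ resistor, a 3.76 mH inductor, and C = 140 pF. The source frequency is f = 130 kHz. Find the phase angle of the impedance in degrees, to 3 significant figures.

-62.9°

ω = 2πf = 816800 rad/s
X_L = ωL = 3070 Ω
X_C = 1/(ωC) = 8740 Ω
Net reactance X = X_L − X_C = -5670 Ω
Z = 2900 − j5670 Ω
|Z| = √(2900² + 5670²) = 6370 Ω
∠Z = arctan(-5670/2900) = -62.9°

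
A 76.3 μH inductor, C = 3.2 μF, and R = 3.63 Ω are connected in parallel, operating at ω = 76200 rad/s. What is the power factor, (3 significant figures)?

X_L = ωL = 5.81 Ω
X_C = 1/(ωC) = 4.10 Ω
Parallel: admittances add. Y = 1/R + 1/(jωL) + jωC
Y = (0.275 + j0.0718) S
|Y| = 0.285 S → |Z| = 1/|Y| = 3.51 Ω, ∠Z = −∠Y = -14.6°
cos φ = cos(-14.6°) = 0.968

0.968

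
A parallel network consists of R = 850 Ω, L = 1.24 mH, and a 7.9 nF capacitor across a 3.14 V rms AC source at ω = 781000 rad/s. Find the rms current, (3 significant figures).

X_L = ωL = 968 Ω
X_C = 1/(ωC) = 162 Ω
Parallel: admittances add. Y = 1/R + 1/(jωL) + jωC
Y = (0.00118 + j0.00514) S
|Y| = 0.00527 S → |Z| = 1/|Y| = 190 Ω, ∠Z = −∠Y = -77.1°
I = V/|Z| = 3.14/190 = 16.5 mA

16.5 mA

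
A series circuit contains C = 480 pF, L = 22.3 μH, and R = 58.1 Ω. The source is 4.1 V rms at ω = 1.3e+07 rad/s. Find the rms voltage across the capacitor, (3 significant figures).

4.62 V

X_L = ωL = 290 Ω
X_C = 1/(ωC) = 160 Ω
Net reactance X = X_L − X_C = 130 Ω
Z = 58.1 + j130 Ω
|Z| = √(58.1² + 130²) = 142 Ω
I = V/|Z| = 28.9 mA
V_C = I·|Z_C| = 0.0289 × 160 = 4.62 V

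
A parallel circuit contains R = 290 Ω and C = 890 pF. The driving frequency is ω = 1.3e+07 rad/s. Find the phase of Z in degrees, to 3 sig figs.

-73.4°

X_C = 1/(ωC) = 86.4 Ω
Parallel: admittances add. Y = 1/R + jωC
Y = (0.00345 + j0.0116) S
|Y| = 0.0121 S → |Z| = 1/|Y| = 82.8 Ω, ∠Z = −∠Y = -73.4°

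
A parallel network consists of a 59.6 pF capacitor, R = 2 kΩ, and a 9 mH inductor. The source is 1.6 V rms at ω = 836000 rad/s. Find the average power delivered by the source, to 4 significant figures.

1.280 mW

X_L = ωL = 7524 Ω
X_C = 1/(ωC) = 20070 Ω
Parallel: admittances add. Y = 1/R + 1/(jωL) + jωC
Y = (0.0005000 − j8.308e-05) S
|Y| = 0.0005069 S → |Z| = 1/|Y| = 1973 Ω, ∠Z = −∠Y = 9.434°
I = V/|Z| = 811.0 μA
P = VI cos φ = 1.6 × 0.0008110 × cos(9.434°) = 1.280 mW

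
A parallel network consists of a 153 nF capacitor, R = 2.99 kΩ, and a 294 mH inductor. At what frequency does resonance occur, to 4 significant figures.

ω₀ = 1/√(LC) = 1/√(0.294 × 1.53e-07) = 4715 rad/s
f₀ = ω₀/(2π) = 750.4 Hz

750.4 Hz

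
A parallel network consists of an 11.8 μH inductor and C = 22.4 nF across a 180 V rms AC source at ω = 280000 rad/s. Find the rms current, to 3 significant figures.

53.4 A

X_L = ωL = 3.30 Ω
X_C = 1/(ωC) = 159 Ω
Parallel: admittances add. Y = 1/(jωL) + jωC
Y = (0 − j0.296) S
|Y| = 0.296 S → |Z| = 1/|Y| = 3.37 Ω, ∠Z = −∠Y = 90.0°
I = V/|Z| = 180/3.37 = 53.4 A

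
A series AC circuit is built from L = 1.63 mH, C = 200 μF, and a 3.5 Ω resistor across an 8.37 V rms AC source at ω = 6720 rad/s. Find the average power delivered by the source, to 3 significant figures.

2.10 W

X_L = ωL = 11.0 Ω
X_C = 1/(ωC) = 0.744 Ω
Net reactance X = X_L − X_C = 10.2 Ω
Z = 3.50 + j10.2 Ω
|Z| = √(3.50² + 10.2²) = 10.8 Ω
∠Z = arctan(10.2/3.50) = 71.1°
I = V/|Z| = 776 mA
P = VI cos φ = 8.37 × 0.776 × cos(71.1°) = 2.10 W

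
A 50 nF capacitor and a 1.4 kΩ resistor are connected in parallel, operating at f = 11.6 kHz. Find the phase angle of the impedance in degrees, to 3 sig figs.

-78.9°

ω = 2πf = 72880 rad/s
X_C = 1/(ωC) = 274 Ω
Parallel: admittances add. Y = 1/R + jωC
Y = (0.000714 + j0.00364) S
|Y| = 0.00371 S → |Z| = 1/|Y| = 269 Ω, ∠Z = −∠Y = -78.9°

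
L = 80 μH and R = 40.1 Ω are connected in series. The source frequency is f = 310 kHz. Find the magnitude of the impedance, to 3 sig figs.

161 Ω

ω = 2πf = 1.948e+06 rad/s
X_L = ωL = 156 Ω
Z = 40.1 + j156 Ω
|Z| = √(40.1² + 156²) = 161 Ω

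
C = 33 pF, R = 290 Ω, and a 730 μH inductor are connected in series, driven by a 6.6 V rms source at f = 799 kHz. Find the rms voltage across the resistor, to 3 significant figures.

ω = 2πf = 5.02e+06 rad/s
X_L = ωL = 3660 Ω
X_C = 1/(ωC) = 6040 Ω
Net reactance X = X_L − X_C = -2370 Ω
Z = 290 − j2370 Ω
|Z| = √(290² + 2370²) = 2390 Ω
I = V/|Z| = 2.76 mA
V_R = I·|Z_R| = 0.00276 × 290 = 0.801 V

0.801 V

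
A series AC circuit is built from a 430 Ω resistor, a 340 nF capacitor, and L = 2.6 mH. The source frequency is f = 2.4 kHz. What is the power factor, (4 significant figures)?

ω = 2πf = 15080 rad/s
X_L = ωL = 39.21 Ω
X_C = 1/(ωC) = 195.0 Ω
Net reactance X = X_L − X_C = -155.8 Ω
Z = 430.0 − j155.8 Ω
|Z| = √(430.0² + 155.8²) = 457.4 Ω
∠Z = arctan(-155.8/430.0) = -19.92°
cos φ = cos(-19.92°) = 0.9402

0.9402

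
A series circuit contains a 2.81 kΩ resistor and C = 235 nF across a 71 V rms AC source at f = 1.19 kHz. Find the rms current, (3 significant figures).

24.8 mA

ω = 2πf = 7477 rad/s
X_C = 1/(ωC) = 569 Ω
Z = 2810 − j569 Ω
|Z| = √(2810² + 569²) = 2870 Ω
I = V/|Z| = 71/2870 = 24.8 mA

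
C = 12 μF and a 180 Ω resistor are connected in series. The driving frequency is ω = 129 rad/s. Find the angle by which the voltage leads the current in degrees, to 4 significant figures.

-74.43°

X_C = 1/(ωC) = 646.0 Ω
Z = 180.0 − j646.0 Ω
|Z| = √(180.0² + 646.0²) = 670.6 Ω
∠Z = arctan(-646.0/180.0) = -74.43°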